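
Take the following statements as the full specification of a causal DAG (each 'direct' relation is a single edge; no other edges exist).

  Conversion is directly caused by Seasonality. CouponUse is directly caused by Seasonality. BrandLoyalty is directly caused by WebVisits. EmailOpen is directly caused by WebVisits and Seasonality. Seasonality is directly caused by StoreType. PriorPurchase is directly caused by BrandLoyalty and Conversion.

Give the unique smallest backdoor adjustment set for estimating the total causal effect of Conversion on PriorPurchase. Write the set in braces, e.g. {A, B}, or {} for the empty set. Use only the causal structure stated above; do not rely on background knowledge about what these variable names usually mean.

{}

Variables eligible for adjustment (non-descendants of Conversion, excluding Conversion and PriorPurchase): {BrandLoyalty, CouponUse, EmailOpen, Seasonality, StoreType, WebVisits}.
Backdoor paths from Conversion to PriorPurchase:
  P1: Conversion <- Seasonality -> EmailOpen <- WebVisits -> BrandLoyalty -> PriorPurchase
Each backdoor path contains an unconditioned collider, so every path is already blocked with the empty conditioning set:
  P1: blocked at collider EmailOpen (neither it nor any descendant is in the conditioning set).
The empty set is therefore the unique smallest valid set.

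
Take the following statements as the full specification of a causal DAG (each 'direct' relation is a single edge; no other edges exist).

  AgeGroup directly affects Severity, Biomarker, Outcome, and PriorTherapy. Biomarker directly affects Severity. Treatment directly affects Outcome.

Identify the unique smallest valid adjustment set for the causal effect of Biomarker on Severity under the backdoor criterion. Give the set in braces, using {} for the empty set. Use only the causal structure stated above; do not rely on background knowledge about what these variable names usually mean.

Variables eligible for adjustment (non-descendants of Biomarker, excluding Biomarker and Severity): {AgeGroup, Outcome, PriorTherapy, Treatment}.
Backdoor paths from Biomarker to Severity:
  P1: Biomarker <- AgeGroup -> Severity
The empty set is not sufficient: P1 (Biomarker <- AgeGroup -> Severity) has no collider blocking it and no conditioned non-collider, so it is open.
Try {AgeGroup}:
  P1: blocked at fork node AgeGroup ∈ conditioning set.
{AgeGroup} contains no descendant of Biomarker and blocks every backdoor path.
No other singleton works — e.g. {Treatment} leaves P1 open — so {AgeGroup} is the unique smallest valid adjustment set.

{AgeGroup}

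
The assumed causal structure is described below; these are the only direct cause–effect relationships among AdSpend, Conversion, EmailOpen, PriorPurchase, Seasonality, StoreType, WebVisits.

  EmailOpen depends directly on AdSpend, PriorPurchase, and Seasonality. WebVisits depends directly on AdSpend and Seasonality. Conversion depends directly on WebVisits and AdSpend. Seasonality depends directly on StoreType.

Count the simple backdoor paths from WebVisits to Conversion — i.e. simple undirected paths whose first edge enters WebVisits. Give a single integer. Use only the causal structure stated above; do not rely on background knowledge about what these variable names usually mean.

A backdoor path from WebVisits to Conversion is any simple undirected path whose first edge points into WebVisits (i.e. leaves WebVisits via a parent).
Parents of WebVisits: {AdSpend, Seasonality}.
Enumerating:
  P1: WebVisits <- Seasonality -> EmailOpen <- AdSpend -> Conversion
  P2: WebVisits <- AdSpend -> Conversion
That exhausts the simple backdoor paths. Count: 2.

2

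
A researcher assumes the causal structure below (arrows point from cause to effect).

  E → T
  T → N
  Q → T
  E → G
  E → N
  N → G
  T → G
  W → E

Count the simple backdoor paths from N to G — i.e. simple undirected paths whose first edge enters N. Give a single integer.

4

A backdoor path from N to G is any simple undirected path whose first edge points into N (i.e. leaves N via a parent).
Parents of N: {E, T}.
Enumerating:
  P1: N <- E -> T -> G
  P2: N <- E -> G
  P3: N <- T <- E -> G
  P4: N <- T -> G
That exhausts the simple backdoor paths. Count: 4.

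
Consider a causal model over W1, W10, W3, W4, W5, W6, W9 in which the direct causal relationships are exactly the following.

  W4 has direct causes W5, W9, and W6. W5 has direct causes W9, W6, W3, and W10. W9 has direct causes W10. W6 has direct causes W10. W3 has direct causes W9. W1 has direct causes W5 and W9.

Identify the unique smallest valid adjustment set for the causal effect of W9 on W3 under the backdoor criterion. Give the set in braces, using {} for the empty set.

Variables eligible for adjustment (non-descendants of W9, excluding W9 and W3): {W10, W6}.
Backdoor paths from W9 to W3:
  P1: W9 <- W10 -> W6 -> W5 <- W3
  P2: W9 <- W10 -> W6 -> W4 <- W5 <- W3
  P3: W9 <- W10 -> W5 <- W3
Each backdoor path contains an unconditioned collider, so every path is already blocked with the empty conditioning set:
  P1: blocked at collider W5 (neither it nor any descendant is in the conditioning set).
  P2: blocked at collider W4 (neither it nor any descendant is in the conditioning set).
  P3: blocked at collider W5 (neither it nor any descendant is in the conditioning set).
The empty set is therefore the unique smallest valid set.

{}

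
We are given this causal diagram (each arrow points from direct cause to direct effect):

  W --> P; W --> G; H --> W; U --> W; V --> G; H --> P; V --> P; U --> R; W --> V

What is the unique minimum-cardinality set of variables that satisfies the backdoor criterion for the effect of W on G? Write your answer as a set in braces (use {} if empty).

{}

Variables eligible for adjustment (non-descendants of W, excluding W and G): {H, R, U}.
Backdoor paths from W to G:
  P1: W <- H -> P <- V -> G
Each backdoor path contains an unconditioned collider, so every path is already blocked with the empty conditioning set:
  P1: blocked at collider P (neither it nor any descendant is in the conditioning set).
The empty set is therefore the unique smallest valid set.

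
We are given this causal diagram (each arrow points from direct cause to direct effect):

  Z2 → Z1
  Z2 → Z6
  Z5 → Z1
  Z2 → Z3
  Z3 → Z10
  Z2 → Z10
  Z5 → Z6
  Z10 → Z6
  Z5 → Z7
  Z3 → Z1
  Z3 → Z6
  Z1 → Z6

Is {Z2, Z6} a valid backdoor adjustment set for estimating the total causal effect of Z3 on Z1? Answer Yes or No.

No

Backdoor paths from Z3 to Z1 (paths whose first edge points into Z3):
  P1: Z3 <- Z2 -> Z1
  P2: Z3 <- Z2 -> Z10 -> Z6 <- Z5 -> Z1
  P3: Z3 <- Z2 -> Z10 -> Z6 <- Z1
  P4: Z3 <- Z2 -> Z6 <- Z5 -> Z1
  P5: Z3 <- Z2 -> Z6 <- Z1
Condition 1 (no descendant of Z3 in the set): FAILS — Z6 is a descendant of Z3.
Condition 2 (every backdoor path blocked by {Z2, Z6}):
  P1: blocked at fork node Z2 ∈ conditioning set.
  P2: blocked at fork node Z2 ∈ conditioning set.
  P3: blocked at fork node Z2 ∈ conditioning set.
  P4: blocked at fork node Z2 ∈ conditioning set.
  P5: blocked at fork node Z2 ∈ conditioning set.
{Z2, Z6} does not satisfy the backdoor criterion.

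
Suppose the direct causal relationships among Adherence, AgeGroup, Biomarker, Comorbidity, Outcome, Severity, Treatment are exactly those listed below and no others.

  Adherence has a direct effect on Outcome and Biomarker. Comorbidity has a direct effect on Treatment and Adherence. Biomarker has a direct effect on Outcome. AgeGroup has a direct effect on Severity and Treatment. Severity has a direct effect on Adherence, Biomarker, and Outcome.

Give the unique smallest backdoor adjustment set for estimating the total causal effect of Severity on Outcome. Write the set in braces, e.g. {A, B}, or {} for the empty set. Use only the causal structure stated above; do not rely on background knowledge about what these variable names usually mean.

{}

Variables eligible for adjustment (non-descendants of Severity, excluding Severity and Outcome): {AgeGroup, Comorbidity, Treatment}.
Backdoor paths from Severity to Outcome:
  P1: Severity <- AgeGroup -> Treatment <- Comorbidity -> Adherence -> Biomarker -> Outcome
  P2: Severity <- AgeGroup -> Treatment <- Comorbidity -> Adherence -> Outcome
Each backdoor path contains an unconditioned collider, so every path is already blocked with the empty conditioning set:
  P1: blocked at collider Treatment (neither it nor any descendant is in the conditioning set).
  P2: blocked at collider Treatment (neither it nor any descendant is in the conditioning set).
The empty set is therefore the unique smallest valid set.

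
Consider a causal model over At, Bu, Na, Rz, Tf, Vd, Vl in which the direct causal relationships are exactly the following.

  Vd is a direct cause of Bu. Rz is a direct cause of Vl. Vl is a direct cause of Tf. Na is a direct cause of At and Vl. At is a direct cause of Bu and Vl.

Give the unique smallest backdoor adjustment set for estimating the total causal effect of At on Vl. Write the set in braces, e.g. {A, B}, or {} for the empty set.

{Na}

Variables eligible for adjustment (non-descendants of At, excluding At and Vl): {Na, Rz, Vd}.
Backdoor paths from At to Vl:
  P1: At <- Na -> Vl
The empty set is not sufficient: P1 (At <- Na -> Vl) has no collider blocking it and no conditioned non-collider, so it is open.
Try {Na}:
  P1: blocked at fork node Na ∈ conditioning set.
{Na} contains no descendant of At and blocks every backdoor path.
No other singleton works — e.g. {Vd} leaves P1 open — so {Na} is the unique smallest valid adjustment set.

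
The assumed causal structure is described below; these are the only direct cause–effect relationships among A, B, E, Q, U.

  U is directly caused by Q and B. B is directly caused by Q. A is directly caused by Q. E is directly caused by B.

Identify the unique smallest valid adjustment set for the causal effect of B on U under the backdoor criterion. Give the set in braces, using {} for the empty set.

Variables eligible for adjustment (non-descendants of B, excluding B and U): {A, Q}.
Backdoor paths from B to U:
  P1: B <- Q -> U
The empty set is not sufficient: P1 (B <- Q -> U) has no collider blocking it and no conditioned non-collider, so it is open.
Try {Q}:
  P1: blocked at fork node Q ∈ conditioning set.
{Q} contains no descendant of B and blocks every backdoor path.
No other singleton works — e.g. {A} leaves P1 open — so {Q} is the unique smallest valid adjustment set.

{Q}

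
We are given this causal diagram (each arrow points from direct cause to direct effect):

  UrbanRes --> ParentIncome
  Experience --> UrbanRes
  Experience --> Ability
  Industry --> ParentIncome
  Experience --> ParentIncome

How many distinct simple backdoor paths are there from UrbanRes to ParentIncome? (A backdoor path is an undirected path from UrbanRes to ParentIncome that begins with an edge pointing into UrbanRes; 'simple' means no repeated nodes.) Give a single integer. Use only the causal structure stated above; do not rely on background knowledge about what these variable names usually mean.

1

A backdoor path from UrbanRes to ParentIncome is any simple undirected path whose first edge points into UrbanRes (i.e. leaves UrbanRes via a parent).
Parents of UrbanRes: {Experience}.
Enumerating:
  P1: UrbanRes <- Experience -> ParentIncome
That exhausts the simple backdoor paths. Count: 1.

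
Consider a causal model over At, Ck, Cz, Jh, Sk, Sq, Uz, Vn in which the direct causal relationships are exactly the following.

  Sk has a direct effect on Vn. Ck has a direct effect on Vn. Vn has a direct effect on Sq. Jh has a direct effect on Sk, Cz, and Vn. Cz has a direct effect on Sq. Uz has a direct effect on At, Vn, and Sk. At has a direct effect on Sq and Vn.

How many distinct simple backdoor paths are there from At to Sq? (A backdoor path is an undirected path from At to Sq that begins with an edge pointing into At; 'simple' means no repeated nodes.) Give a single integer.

7

A backdoor path from At to Sq is any simple undirected path whose first edge points into At (i.e. leaves At via a parent).
Parents of At: {Uz}.
Enumerating:
  P1: At <- Uz -> Sk <- Jh -> Cz -> Sq
  P2: At <- Uz -> Sk <- Jh -> Vn -> Sq
  P3: At <- Uz -> Sk -> Vn <- Jh -> Cz -> Sq
  P4: At <- Uz -> Sk -> Vn -> Sq
  P5: At <- Uz -> Vn <- Jh -> Cz -> Sq
  P6: At <- Uz -> Vn <- Sk <- Jh -> Cz -> Sq
  P7: At <- Uz -> Vn -> Sq
That exhausts the simple backdoor paths. Count: 7.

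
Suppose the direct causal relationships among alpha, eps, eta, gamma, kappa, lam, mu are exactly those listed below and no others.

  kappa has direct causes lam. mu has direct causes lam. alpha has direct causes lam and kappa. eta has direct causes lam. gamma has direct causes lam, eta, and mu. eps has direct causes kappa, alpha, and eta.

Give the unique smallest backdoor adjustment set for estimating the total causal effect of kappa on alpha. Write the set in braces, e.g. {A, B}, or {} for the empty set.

Variables eligible for adjustment (non-descendants of kappa, excluding kappa and alpha): {eta, gamma, lam, mu}.
Backdoor paths from kappa to alpha:
  P1: kappa <- lam -> alpha
  P2: kappa <- lam -> eta -> eps <- alpha
  P3: kappa <- lam -> mu -> gamma <- eta -> eps <- alpha
  P4: kappa <- lam -> gamma <- eta -> eps <- alpha
The empty set is not sufficient: P1 (kappa <- lam -> alpha) has no collider blocking it and no conditioned non-collider, so it is open.
Try {lam}:
  P1: blocked at fork node lam ∈ conditioning set.
  P2: blocked at fork node lam ∈ conditioning set.
  P3: blocked at fork node lam ∈ conditioning set.
  P4: blocked at fork node lam ∈ conditioning set.
{lam} contains no descendant of kappa and blocks every backdoor path.
No other singleton works — e.g. {eta} leaves P1 open — so {lam} is the unique smallest valid adjustment set.

{lam}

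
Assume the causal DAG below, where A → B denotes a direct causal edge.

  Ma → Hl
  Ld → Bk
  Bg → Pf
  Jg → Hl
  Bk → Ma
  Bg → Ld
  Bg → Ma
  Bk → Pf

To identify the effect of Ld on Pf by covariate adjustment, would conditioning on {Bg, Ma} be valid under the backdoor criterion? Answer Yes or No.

No

Backdoor paths from Ld to Pf (paths whose first edge points into Ld):
  P1: Ld <- Bg -> Pf
  P2: Ld <- Bg -> Ma <- Bk -> Pf
Condition 1 (no descendant of Ld in the set): FAILS — Ma is a descendant of Ld.
Condition 2 (every backdoor path blocked by {Bg, Ma}):
  P1: blocked at fork node Bg ∈ conditioning set.
  P2: blocked at fork node Bg ∈ conditioning set.
{Bg, Ma} does not satisfy the backdoor criterion.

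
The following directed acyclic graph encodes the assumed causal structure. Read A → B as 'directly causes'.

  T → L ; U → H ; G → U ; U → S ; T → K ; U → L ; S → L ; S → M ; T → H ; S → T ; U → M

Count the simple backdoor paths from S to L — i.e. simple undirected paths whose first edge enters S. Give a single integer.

A backdoor path from S to L is any simple undirected path whose first edge points into S (i.e. leaves S via a parent).
Parents of S: {U}.
Enumerating:
  P1: S <- U -> L
  P2: S <- U -> H <- T -> L
That exhausts the simple backdoor paths. Count: 2.

2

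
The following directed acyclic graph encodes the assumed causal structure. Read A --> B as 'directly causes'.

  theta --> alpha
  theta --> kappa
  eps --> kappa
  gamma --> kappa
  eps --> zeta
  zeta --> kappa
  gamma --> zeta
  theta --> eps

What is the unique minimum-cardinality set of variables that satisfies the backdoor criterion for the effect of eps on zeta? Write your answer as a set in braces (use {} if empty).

Variables eligible for adjustment (non-descendants of eps, excluding eps and zeta): {alpha, gamma, theta}.
Backdoor paths from eps to zeta:
  P1: eps <- theta -> kappa <- gamma -> zeta
  P2: eps <- theta -> kappa <- zeta
Each backdoor path contains an unconditioned collider, so every path is already blocked with the empty conditioning set:
  P1: blocked at collider kappa (neither it nor any descendant is in the conditioning set).
  P2: blocked at collider kappa (neither it nor any descendant is in the conditioning set).
The empty set is therefore the unique smallest valid set.

{}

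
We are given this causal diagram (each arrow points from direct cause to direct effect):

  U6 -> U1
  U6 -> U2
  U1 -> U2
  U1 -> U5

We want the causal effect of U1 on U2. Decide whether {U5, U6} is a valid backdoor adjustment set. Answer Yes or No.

No

Backdoor paths from U1 to U2 (paths whose first edge points into U1):
  P1: U1 <- U6 -> U2
Condition 1 (no descendant of U1 in the set): FAILS — U5 is a descendant of U1.
Condition 2 (every backdoor path blocked by {U5, U6}):
  P1: blocked at fork node U6 ∈ conditioning set.
{U5, U6} does not satisfy the backdoor criterion.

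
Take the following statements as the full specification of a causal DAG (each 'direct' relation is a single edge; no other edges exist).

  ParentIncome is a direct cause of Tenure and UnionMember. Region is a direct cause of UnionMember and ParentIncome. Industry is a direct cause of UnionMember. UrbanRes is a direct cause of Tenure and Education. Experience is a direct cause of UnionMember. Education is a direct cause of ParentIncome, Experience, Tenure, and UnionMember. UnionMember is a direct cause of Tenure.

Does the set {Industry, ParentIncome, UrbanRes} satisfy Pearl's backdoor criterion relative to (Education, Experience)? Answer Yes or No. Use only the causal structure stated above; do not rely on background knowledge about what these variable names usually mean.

Backdoor paths from Education to Experience (paths whose first edge points into Education):
  P1: Education <- UrbanRes -> Tenure <- ParentIncome <- Region -> UnionMember <- Experience
  P2: Education <- UrbanRes -> Tenure <- ParentIncome -> UnionMember <- Experience
  P3: Education <- UrbanRes -> Tenure <- UnionMember <- Experience
Condition 1 (no descendant of Education in the set): FAILS — ParentIncome is a descendant of Education.
Condition 2 (every backdoor path blocked by {Industry, ParentIncome, UrbanRes}):
  P1: blocked at fork node UrbanRes ∈ conditioning set.
  P2: blocked at fork node UrbanRes ∈ conditioning set.
  P3: blocked at fork node UrbanRes ∈ conditioning set.
{Industry, ParentIncome, UrbanRes} does not satisfy the backdoor criterion.

No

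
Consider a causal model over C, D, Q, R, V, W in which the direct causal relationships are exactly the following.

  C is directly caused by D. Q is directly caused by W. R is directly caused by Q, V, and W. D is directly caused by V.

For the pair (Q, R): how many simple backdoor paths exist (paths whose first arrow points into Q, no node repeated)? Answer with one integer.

A backdoor path from Q to R is any simple undirected path whose first edge points into Q (i.e. leaves Q via a parent).
Parents of Q: {W}.
Enumerating:
  P1: Q <- W -> R
That exhausts the simple backdoor paths. Count: 1.

1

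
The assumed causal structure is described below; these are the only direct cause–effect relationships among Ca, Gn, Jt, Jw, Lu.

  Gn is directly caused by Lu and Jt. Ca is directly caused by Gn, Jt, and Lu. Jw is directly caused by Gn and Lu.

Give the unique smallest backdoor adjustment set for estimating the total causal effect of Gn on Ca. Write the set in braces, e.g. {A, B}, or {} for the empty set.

Variables eligible for adjustment (non-descendants of Gn, excluding Gn and Ca): {Jt, Lu}.
Backdoor paths from Gn to Ca:
  P1: Gn <- Jt -> Ca
  P2: Gn <- Lu -> Ca
The empty set is not sufficient: P1 (Gn <- Jt -> Ca) has no collider blocking it and no conditioned non-collider, so it is open.
Try {Jt, Lu}:
  P1: blocked at fork node Jt ∈ conditioning set.
  P2: blocked at fork node Lu ∈ conditioning set.
{Jt, Lu} contains no descendant of Gn and blocks every backdoor path.
Every element of {Jt, Lu} is needed (dropping Jt leaves P1 open; dropping Lu leaves P2 open), so no proper subset is valid.
Among all size-2 subsets of the eligible variables, only {Jt, Lu} blocks every backdoor path, so it is the unique smallest valid adjustment set.

{Jt, Lu}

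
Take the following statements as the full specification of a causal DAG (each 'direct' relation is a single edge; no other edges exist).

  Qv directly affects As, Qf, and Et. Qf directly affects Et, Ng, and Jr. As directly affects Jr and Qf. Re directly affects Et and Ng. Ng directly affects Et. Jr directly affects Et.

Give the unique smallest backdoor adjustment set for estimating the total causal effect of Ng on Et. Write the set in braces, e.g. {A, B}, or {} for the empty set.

Variables eligible for adjustment (non-descendants of Ng, excluding Ng and Et): {As, Jr, Qf, Qv, Re}.
Backdoor paths from Ng to Et:
  P1: Ng <- Qf <- Qv -> As -> Jr -> Et
  P2: Ng <- Qf <- Qv -> Et
  P3: Ng <- Qf <- As <- Qv -> Et
  P4: Ng <- Qf <- As -> Jr -> Et
  P5: Ng <- Qf -> Jr <- As <- Qv -> Et
  P6: Ng <- Qf -> Jr -> Et
  P7: Ng <- Qf -> Et
  P8: Ng <- Re -> Et
The empty set is not sufficient: P1 (Ng <- Qf <- Qv -> As -> Jr -> Et) has no collider blocking it and no conditioned non-collider, so it is open.
Try {Qf, Re}:
  P1: blocked at chain node Qf ∈ conditioning set.
  P2: blocked at chain node Qf ∈ conditioning set.
  P3: blocked at chain node Qf ∈ conditioning set.
  P4: blocked at chain node Qf ∈ conditioning set.
  P5: blocked at fork node Qf ∈ conditioning set.
  P6: blocked at fork node Qf ∈ conditioning set.
  P7: blocked at fork node Qf ∈ conditioning set.
  P8: blocked at fork node Re ∈ conditioning set.
{Qf, Re} contains no descendant of Ng and blocks every backdoor path.
Every element of {Qf, Re} is needed (dropping Qf leaves P1 open; dropping Re leaves P8 open), so no proper subset is valid.
Among all size-2 subsets of the eligible variables, only {Qf, Re} blocks every backdoor path, so it is the unique smallest valid adjustment set.

{Qf, Re}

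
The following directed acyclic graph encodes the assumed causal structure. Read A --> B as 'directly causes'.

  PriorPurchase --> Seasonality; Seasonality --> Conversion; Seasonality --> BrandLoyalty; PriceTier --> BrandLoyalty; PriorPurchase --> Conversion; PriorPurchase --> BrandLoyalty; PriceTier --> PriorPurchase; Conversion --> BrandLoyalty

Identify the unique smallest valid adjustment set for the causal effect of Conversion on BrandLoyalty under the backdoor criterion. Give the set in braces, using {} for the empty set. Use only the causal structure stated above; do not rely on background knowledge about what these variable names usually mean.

{PriorPurchase, Seasonality}

Variables eligible for adjustment (non-descendants of Conversion, excluding Conversion and BrandLoyalty): {PriceTier, PriorPurchase, Seasonality}.
Backdoor paths from Conversion to BrandLoyalty:
  P1: Conversion <- PriorPurchase <- PriceTier -> BrandLoyalty
  P2: Conversion <- PriorPurchase -> Seasonality -> BrandLoyalty
  P3: Conversion <- PriorPurchase -> BrandLoyalty
  P4: Conversion <- Seasonality <- PriorPurchase <- PriceTier -> BrandLoyalty
  P5: Conversion <- Seasonality <- PriorPurchase -> BrandLoyalty
  P6: Conversion <- Seasonality -> BrandLoyalty
The empty set is not sufficient: P1 (Conversion <- PriorPurchase <- PriceTier -> BrandLoyalty) has no collider blocking it and no conditioned non-collider, so it is open.
Try {PriorPurchase, Seasonality}:
  P1: blocked at chain node PriorPurchase ∈ conditioning set.
  P2: blocked at fork node PriorPurchase ∈ conditioning set.
  P3: blocked at fork node PriorPurchase ∈ conditioning set.
  P4: blocked at chain node Seasonality ∈ conditioning set.
  P5: blocked at chain node Seasonality ∈ conditioning set.
  P6: blocked at fork node Seasonality ∈ conditioning set.
{PriorPurchase, Seasonality} contains no descendant of Conversion and blocks every backdoor path.
Every element of {PriorPurchase, Seasonality} is needed (dropping PriorPurchase leaves P1 open; dropping Seasonality leaves P6 open), so no proper subset is valid.
Among all size-2 subsets of the eligible variables, only {PriorPurchase, Seasonality} blocks every backdoor path, so it is the unique smallest valid adjustment set.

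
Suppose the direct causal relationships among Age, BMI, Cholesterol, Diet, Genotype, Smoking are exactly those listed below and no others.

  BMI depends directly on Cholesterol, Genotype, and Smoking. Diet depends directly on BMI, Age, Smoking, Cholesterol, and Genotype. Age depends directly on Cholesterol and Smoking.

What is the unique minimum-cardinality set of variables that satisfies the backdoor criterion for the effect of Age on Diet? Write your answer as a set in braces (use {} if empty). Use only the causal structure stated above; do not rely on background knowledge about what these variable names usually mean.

Variables eligible for adjustment (non-descendants of Age, excluding Age and Diet): {BMI, Cholesterol, Genotype, Smoking}.
Backdoor paths from Age to Diet:
  P1: Age <- Smoking -> BMI <- Genotype -> Diet
  P2: Age <- Smoking -> BMI <- Cholesterol -> Diet
  P3: Age <- Smoking -> BMI -> Diet
  P4: Age <- Smoking -> Diet
  P5: Age <- Cholesterol -> BMI <- Smoking -> Diet
  P6: Age <- Cholesterol -> BMI <- Genotype -> Diet
  P7: Age <- Cholesterol -> BMI -> Diet
  P8: Age <- Cholesterol -> Diet
The empty set is not sufficient: P3 (Age <- Smoking -> BMI -> Diet) has no collider blocking it and no conditioned non-collider, so it is open.
Try {Cholesterol, Smoking}:
  P1: blocked at fork node Smoking ∈ conditioning set.
  P2: blocked at fork node Smoking ∈ conditioning set.
  P3: blocked at fork node Smoking ∈ conditioning set.
  P4: blocked at fork node Smoking ∈ conditioning set.
  P5: blocked at fork node Cholesterol ∈ conditioning set.
  P6: blocked at fork node Cholesterol ∈ conditioning set.
  P7: blocked at fork node Cholesterol ∈ conditioning set.
  P8: blocked at fork node Cholesterol ∈ conditioning set.
{Cholesterol, Smoking} contains no descendant of Age and blocks every backdoor path.
Every element of {Cholesterol, Smoking} is needed (dropping Cholesterol leaves P7 open; dropping Smoking leaves P3 open), so no proper subset is valid.
Among all size-2 subsets of the eligible variables, only {Cholesterol, Smoking} blocks every backdoor path, so it is the unique smallest valid adjustment set.

{Cholesterol, Smoking}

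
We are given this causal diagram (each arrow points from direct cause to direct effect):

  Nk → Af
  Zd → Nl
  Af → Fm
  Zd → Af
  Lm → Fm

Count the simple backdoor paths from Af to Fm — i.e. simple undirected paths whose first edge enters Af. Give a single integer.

A backdoor path from Af to Fm is any simple undirected path whose first edge points into Af (i.e. leaves Af via a parent).
Parents of Af: {Nk, Zd}.
No simple path from any parent of Af reaches Fm without revisiting Af, so there are no backdoor paths.

0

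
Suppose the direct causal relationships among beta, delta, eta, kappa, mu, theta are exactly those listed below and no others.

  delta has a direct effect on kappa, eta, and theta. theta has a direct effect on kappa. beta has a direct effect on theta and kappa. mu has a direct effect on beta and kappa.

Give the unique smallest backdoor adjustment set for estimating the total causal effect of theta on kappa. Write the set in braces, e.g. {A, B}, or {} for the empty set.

Variables eligible for adjustment (non-descendants of theta, excluding theta and kappa): {beta, delta, eta, mu}.
Backdoor paths from theta to kappa:
  P1: theta <- beta <- mu -> kappa
  P2: theta <- beta -> kappa
  P3: theta <- delta -> kappa
The empty set is not sufficient: P1 (theta <- beta <- mu -> kappa) has no collider blocking it and no conditioned non-collider, so it is open.
Try {beta, delta}:
  P1: blocked at chain node beta ∈ conditioning set.
  P2: blocked at fork node beta ∈ conditioning set.
  P3: blocked at fork node delta ∈ conditioning set.
{beta, delta} contains no descendant of theta and blocks every backdoor path.
Every element of {beta, delta} is needed (dropping beta leaves P1 open; dropping delta leaves P3 open), so no proper subset is valid.
Among all size-2 subsets of the eligible variables, only {beta, delta} blocks every backdoor path, so it is the unique smallest valid adjustment set.

{beta, delta}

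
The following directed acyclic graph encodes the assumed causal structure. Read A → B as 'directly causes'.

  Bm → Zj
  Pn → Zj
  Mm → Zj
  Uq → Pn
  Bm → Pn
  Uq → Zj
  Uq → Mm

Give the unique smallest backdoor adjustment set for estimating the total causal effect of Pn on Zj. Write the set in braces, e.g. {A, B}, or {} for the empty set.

{Bm, Uq}

Variables eligible for adjustment (non-descendants of Pn, excluding Pn and Zj): {Bm, Mm, Uq}.
Backdoor paths from Pn to Zj:
  P1: Pn <- Bm -> Zj
  P2: Pn <- Uq -> Mm -> Zj
  P3: Pn <- Uq -> Zj
The empty set is not sufficient: P1 (Pn <- Bm -> Zj) has no collider blocking it and no conditioned non-collider, so it is open.
Try {Bm, Uq}:
  P1: blocked at fork node Bm ∈ conditioning set.
  P2: blocked at fork node Uq ∈ conditioning set.
  P3: blocked at fork node Uq ∈ conditioning set.
{Bm, Uq} contains no descendant of Pn and blocks every backdoor path.
Every element of {Bm, Uq} is needed (dropping Bm leaves P1 open; dropping Uq leaves P2 open), so no proper subset is valid.
Among all size-2 subsets of the eligible variables, only {Bm, Uq} blocks every backdoor path, so it is the unique smallest valid adjustment set.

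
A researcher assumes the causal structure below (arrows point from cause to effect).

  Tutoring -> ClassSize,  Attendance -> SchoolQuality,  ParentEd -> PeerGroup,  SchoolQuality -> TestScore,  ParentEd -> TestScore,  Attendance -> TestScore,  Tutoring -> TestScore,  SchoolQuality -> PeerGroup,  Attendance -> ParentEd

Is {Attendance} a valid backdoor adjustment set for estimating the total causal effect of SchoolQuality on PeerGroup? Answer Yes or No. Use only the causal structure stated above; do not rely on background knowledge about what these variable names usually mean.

Yes

Backdoor paths from SchoolQuality to PeerGroup (paths whose first edge points into SchoolQuality):
  P1: SchoolQuality <- Attendance -> ParentEd -> PeerGroup
  P2: SchoolQuality <- Attendance -> TestScore <- ParentEd -> PeerGroup
Condition 1 (no descendant of SchoolQuality in the set): holds — descendants of SchoolQuality are {PeerGroup, TestScore}; none are in {Attendance}.
Condition 2 (every backdoor path blocked by {Attendance}):
  P1: blocked at fork node Attendance ∈ conditioning set.
  P2: blocked at fork node Attendance ∈ conditioning set.
{Attendance} satisfies the backdoor criterion.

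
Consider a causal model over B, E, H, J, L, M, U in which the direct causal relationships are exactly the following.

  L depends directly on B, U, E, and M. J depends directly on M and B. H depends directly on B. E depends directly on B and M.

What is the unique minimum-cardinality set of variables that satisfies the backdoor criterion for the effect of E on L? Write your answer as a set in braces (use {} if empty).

Variables eligible for adjustment (non-descendants of E, excluding E and L): {B, H, J, M, U}.
Backdoor paths from E to L:
  P1: E <- B -> J <- M -> L
  P2: E <- B -> L
  P3: E <- M -> J <- B -> L
  P4: E <- M -> L
The empty set is not sufficient: P2 (E <- B -> L) has no collider blocking it and no conditioned non-collider, so it is open.
Try {B, M}:
  P1: blocked at fork node B ∈ conditioning set.
  P2: blocked at fork node B ∈ conditioning set.
  P3: blocked at fork node M ∈ conditioning set.
  P4: blocked at fork node M ∈ conditioning set.
{B, M} contains no descendant of E and blocks every backdoor path.
Every element of {B, M} is needed (dropping B leaves P2 open; dropping M leaves P4 open), so no proper subset is valid.
Among all size-2 subsets of the eligible variables, only {B, M} blocks every backdoor path, so it is the unique smallest valid adjustment set.

{B, M}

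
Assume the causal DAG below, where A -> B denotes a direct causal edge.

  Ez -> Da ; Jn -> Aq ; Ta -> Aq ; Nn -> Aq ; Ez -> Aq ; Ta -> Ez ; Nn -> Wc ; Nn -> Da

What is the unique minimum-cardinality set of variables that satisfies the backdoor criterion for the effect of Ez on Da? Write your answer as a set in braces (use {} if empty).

Variables eligible for adjustment (non-descendants of Ez, excluding Ez and Da): {Jn, Nn, Ta, Wc}.
Backdoor paths from Ez to Da:
  P1: Ez <- Ta -> Aq <- Nn -> Da
Each backdoor path contains an unconditioned collider, so every path is already blocked with the empty conditioning set:
  P1: blocked at collider Aq (neither it nor any descendant is in the conditioning set).
The empty set is therefore the unique smallest valid set.

{}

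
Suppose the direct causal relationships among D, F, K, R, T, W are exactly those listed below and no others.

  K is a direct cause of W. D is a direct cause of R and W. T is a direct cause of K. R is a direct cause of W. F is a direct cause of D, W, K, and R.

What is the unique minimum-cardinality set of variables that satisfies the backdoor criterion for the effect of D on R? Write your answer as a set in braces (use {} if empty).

Variables eligible for adjustment (non-descendants of D, excluding D and R): {F, K, T}.
Backdoor paths from D to R:
  P1: D <- F -> K -> W <- R
  P2: D <- F -> R
  P3: D <- F -> W <- R
The empty set is not sufficient: P2 (D <- F -> R) has no collider blocking it and no conditioned non-collider, so it is open.
Try {F}:
  P1: blocked at fork node F ∈ conditioning set.
  P2: blocked at fork node F ∈ conditioning set.
  P3: blocked at fork node F ∈ conditioning set.
{F} contains no descendant of D and blocks every backdoor path.
No other singleton works — e.g. {T} leaves P2 open — so {F} is the unique smallest valid adjustment set.

{F}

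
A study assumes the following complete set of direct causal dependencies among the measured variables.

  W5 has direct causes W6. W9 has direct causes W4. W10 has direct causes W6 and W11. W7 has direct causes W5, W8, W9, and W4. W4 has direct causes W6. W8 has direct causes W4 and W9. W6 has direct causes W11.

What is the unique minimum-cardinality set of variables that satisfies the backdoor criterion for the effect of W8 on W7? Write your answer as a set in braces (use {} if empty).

{W4, W9}

Variables eligible for adjustment (non-descendants of W8, excluding W8 and W7): {W10, W11, W4, W5, W6, W9}.
Backdoor paths from W8 to W7:
  P1: W8 <- W4 <- W6 -> W5 -> W7
  P2: W8 <- W4 -> W9 -> W7
  P3: W8 <- W4 -> W7
  P4: W8 <- W9 <- W4 <- W6 -> W5 -> W7
  P5: W8 <- W9 <- W4 -> W7
  P6: W8 <- W9 -> W7
The empty set is not sufficient: P1 (W8 <- W4 <- W6 -> W5 -> W7) has no collider blocking it and no conditioned non-collider, so it is open.
Try {W4, W9}:
  P1: blocked at chain node W4 ∈ conditioning set.
  P2: blocked at fork node W4 ∈ conditioning set.
  P3: blocked at fork node W4 ∈ conditioning set.
  P4: blocked at chain node W9 ∈ conditioning set.
  P5: blocked at chain node W9 ∈ conditioning set.
  P6: blocked at fork node W9 ∈ conditioning set.
{W4, W9} contains no descendant of W8 and blocks every backdoor path.
Every element of {W4, W9} is needed (dropping W4 leaves P1 open; dropping W9 leaves P6 open), so no proper subset is valid.
Among all size-2 subsets of the eligible variables, only {W4, W9} blocks every backdoor path, so it is the unique smallest valid adjustment set.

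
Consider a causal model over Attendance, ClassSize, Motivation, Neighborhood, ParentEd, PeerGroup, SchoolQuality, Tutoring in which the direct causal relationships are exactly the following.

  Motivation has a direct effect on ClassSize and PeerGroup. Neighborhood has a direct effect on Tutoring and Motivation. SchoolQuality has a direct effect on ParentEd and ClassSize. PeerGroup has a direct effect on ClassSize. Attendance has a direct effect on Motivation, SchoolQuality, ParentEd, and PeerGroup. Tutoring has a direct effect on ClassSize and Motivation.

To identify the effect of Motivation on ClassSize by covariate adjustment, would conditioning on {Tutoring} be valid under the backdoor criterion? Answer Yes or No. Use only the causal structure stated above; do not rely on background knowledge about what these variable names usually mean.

No

Backdoor paths from Motivation to ClassSize (paths whose first edge points into Motivation):
  P1: Motivation <- Neighborhood -> Tutoring -> ClassSize
  P2: Motivation <- Tutoring -> ClassSize
  P3: Motivation <- Attendance -> SchoolQuality -> ClassSize
  P4: Motivation <- Attendance -> PeerGroup -> ClassSize
  P5: Motivation <- Attendance -> ParentEd <- SchoolQuality -> ClassSize
Condition 1 (no descendant of Motivation in the set): holds — descendants of Motivation are {ClassSize, PeerGroup}; none are in {Tutoring}.
Condition 2 (every backdoor path blocked by {Tutoring}):
  P1: blocked at chain node Tutoring ∈ conditioning set.
  P2: blocked at fork node Tutoring ∈ conditioning set.
  P3: open — no interior node is in the conditioning set.
  P4: open — no interior node is in the conditioning set.
  P5: blocked at collider ParentEd (neither it nor any descendant is in the conditioning set).
{Tutoring} does not satisfy the backdoor criterion.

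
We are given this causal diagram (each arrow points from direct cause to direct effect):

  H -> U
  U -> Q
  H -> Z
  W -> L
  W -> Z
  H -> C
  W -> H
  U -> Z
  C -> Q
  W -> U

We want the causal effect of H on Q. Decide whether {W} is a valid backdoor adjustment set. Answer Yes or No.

Backdoor paths from H to Q (paths whose first edge points into H):
  P1: H <- W -> U -> Q
  P2: H <- W -> Z <- U -> Q
Condition 1 (no descendant of H in the set): holds — descendants of H are {C, Q, U, Z}; none are in {W}.
Condition 2 (every backdoor path blocked by {W}):
  P1: blocked at fork node W ∈ conditioning set.
  P2: blocked at fork node W ∈ conditioning set.
{W} satisfies the backdoor criterion.

Yes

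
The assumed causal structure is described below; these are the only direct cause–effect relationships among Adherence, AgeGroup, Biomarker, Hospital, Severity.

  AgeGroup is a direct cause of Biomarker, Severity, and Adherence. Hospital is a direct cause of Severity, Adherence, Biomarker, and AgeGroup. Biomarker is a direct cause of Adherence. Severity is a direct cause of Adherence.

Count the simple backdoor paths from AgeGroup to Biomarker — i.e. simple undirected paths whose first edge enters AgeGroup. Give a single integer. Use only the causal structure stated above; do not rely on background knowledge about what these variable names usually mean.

A backdoor path from AgeGroup to Biomarker is any simple undirected path whose first edge points into AgeGroup (i.e. leaves AgeGroup via a parent).
Parents of AgeGroup: {Hospital}.
Enumerating:
  P1: AgeGroup <- Hospital -> Biomarker
  P2: AgeGroup <- Hospital -> Severity -> Adherence <- Biomarker
  P3: AgeGroup <- Hospital -> Adherence <- Biomarker
That exhausts the simple backdoor paths. Count: 3.

3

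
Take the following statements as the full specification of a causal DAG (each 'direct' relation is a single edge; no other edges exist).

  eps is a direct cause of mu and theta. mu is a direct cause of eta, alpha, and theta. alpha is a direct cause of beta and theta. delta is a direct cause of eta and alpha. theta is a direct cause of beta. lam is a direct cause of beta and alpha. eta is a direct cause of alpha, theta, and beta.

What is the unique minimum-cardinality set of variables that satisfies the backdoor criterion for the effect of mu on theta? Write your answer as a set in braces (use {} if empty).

{eps}

Variables eligible for adjustment (non-descendants of mu, excluding mu and theta): {delta, eps, lam}.
Backdoor paths from mu to theta:
  P1: mu <- eps -> theta
The empty set is not sufficient: P1 (mu <- eps -> theta) has no collider blocking it and no conditioned non-collider, so it is open.
Try {eps}:
  P1: blocked at fork node eps ∈ conditioning set.
{eps} contains no descendant of mu and blocks every backdoor path.
No other singleton works — e.g. {lam} leaves P1 open — so {eps} is the unique smallest valid adjustment set.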